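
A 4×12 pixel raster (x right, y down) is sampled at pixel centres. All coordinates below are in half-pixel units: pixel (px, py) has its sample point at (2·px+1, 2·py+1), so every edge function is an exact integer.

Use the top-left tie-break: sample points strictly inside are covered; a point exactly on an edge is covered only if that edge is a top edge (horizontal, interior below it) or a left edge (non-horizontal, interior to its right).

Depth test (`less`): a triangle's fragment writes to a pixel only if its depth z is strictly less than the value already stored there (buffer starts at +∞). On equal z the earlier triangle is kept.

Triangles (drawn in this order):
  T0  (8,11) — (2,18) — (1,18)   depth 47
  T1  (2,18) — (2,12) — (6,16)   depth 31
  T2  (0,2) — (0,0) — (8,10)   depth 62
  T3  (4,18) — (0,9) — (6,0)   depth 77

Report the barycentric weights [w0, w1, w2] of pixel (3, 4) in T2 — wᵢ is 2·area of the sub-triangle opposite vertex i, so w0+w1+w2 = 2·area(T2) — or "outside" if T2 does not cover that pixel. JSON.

T0:
  2·area = 7
  edge (8, 11)→(2, 18): d=(-6,7) right/bottom  bias=-1
  edge (2, 18)→(1, 18): d=(-1,0) right/bottom  bias=-1
  edge (1, 18)→(8, 11): d=(7,-7) top-left  bias=+0
  covered (0 px):
    · · · ·
    · · · ·
    · · · ·
    · · · ·
    · · · ·
    · · · ·
    · · · ·
    · · · ·
    · · · ·
    · · · ·
    · · · ·
    · · · ·
T1:
  2·area = 24
  edge (2, 18)→(2, 12): d=(0,-6) top-left  bias=+0
  edge (2, 12)→(6, 16): d=(4,4) right/bottom  bias=-1
  edge (6, 16)→(2, 18): d=(-4,2) right/bottom  bias=-1
    (0,5)@(1, 11): e=[-6,0,30] → ·  [on edge]
    (1,6)@(3, 13): e=[6,0,18] → ·  [on edge]
    (1,7)@(3, 15): e=[6,8,10] → #
    (2,7)@(5, 15): e=[18,0,6] → ·  [on edge]
    (1,8)@(3, 17): e=[6,16,2] → #
    (2,8)@(5, 17): e=[18,8,-2] → ·
    (3,8)@(7, 17): e=[30,0,-6] → ·  [on edge]
    (1,9)@(3, 19): e=[6,24,-6] → ·
  covered (2 px):
    · · · ·
    · · · ·
    · · · ·
    · · · ·
    · · · ·
    · · · ·
    · · · ·
    · # · ·
    · # · ·
    · · · ·
    · · · ·
    · · · ·
T2:
  2·area = 16
  edge (0, 2)→(0, 0): d=(0,-2) top-left  bias=+0
  edge (0, 0)→(8, 10): d=(8,10) right/bottom  bias=-1
  edge (8, 10)→(0, 2): d=(-8,-8) top-left  bias=+0
    (0,1)@(1, 3): e=[2,14,0] → #  [on edge]
    (1,1)@(3, 3): e=[6,-6,16] → ·
    (0,2)@(1, 5): e=[2,30,-16] → ·
    (1,2)@(3, 5): e=[6,10,0] → #  [on edge]
    (2,2)@(5, 5): e=[10,-10,16] → ·
    (1,3)@(3, 7): e=[6,26,-16] → ·
    (2,3)@(5, 7): e=[10,6,0] → #  [on edge]
    (3,3)@(7, 7): e=[14,-14,16] → ·
    (2,4)@(5, 9): e=[10,22,-16] → ·
    (3,4)@(7, 9): e=[14,2,0] → #  [on edge]
    (3,5)@(7, 11): e=[14,18,-16] → ·
  covered (4 px):
    · · · ·
    # · · ·
    · # · ·
    · · # ·
    · · · #
    · · · ·
    · · · ·
    · · · ·
    · · · ·
    · · · ·
    · · · ·
    · · · ·
T3:
  2·area = 90
  edge (4, 18)→(0, 9): d=(-4,-9) top-left  bias=+0
  edge (0, 9)→(6, 0): d=(6,-9) top-left  bias=+0
  edge (6, 0)→(4, 18): d=(-2,18) right/bottom  bias=-1
    (2,1)@(5, 3): e=[69,9,12] → #
    (3,1)@(7, 3): e=[87,27,-24] → ·
    (1,2)@(3, 5): e=[43,3,44] → #
    (3,2)@(7, 5): e=[79,39,-28] → ·
    (1,3)@(3, 7): e=[35,15,40] → #
    (3,3)@(7, 7): e=[71,51,-32] → ·
    (0,4)@(1, 9): e=[9,9,72] → #
    (2,4)@(5, 9): e=[45,45,0] → ·  [on edge]
    (0,5)@(1, 11): e=[1,21,68] → #
    (2,5)@(5, 11): e=[37,57,-4] → ·
    (0,6)@(1, 13): e=[-7,33,64] → ·
    (1,6)@(3, 13): e=[11,51,28] → #
  covered (11 px):
    · · · ·
    · · # ·
    · # # ·
    · # # ·
    # # · ·
    # # · ·
    · # · ·
    · # · ·
    · · · ·
    · · · ·
    · · · ·
    · · · ·

Result: [2,0,14]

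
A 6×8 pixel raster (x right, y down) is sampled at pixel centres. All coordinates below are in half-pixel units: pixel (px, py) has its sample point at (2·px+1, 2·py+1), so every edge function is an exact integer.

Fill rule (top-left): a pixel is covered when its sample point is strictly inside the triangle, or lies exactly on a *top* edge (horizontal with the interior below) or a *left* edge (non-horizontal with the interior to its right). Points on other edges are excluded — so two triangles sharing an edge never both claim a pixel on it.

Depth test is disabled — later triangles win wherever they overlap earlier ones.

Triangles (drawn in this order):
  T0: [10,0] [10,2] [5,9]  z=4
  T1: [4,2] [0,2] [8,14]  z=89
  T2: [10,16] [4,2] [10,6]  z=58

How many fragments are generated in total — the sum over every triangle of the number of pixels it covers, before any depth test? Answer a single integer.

T0:
  2·area = 10
  edge (10, 0)→(10, 2): d=(0,2) right/bottom  bias=-1
  edge (10, 2)→(5, 9): d=(-5,7) right/bottom  bias=-1
  edge (5, 9)→(10, 0): d=(5,-9) top-left  bias=+0
    (4,1)@(9, 3): e=[2,2,6] → X
    (5,1)@(11, 3): e=[-2,-12,24] → .
    (4,2)@(9, 5): e=[2,-8,16] → .
    (2,4)@(5, 9): e=[10,0,0] → .  [on edge]
  covered (1 px):
    . . . . . .
    . . . . X .
    . . . . . .
    . . . . . .
    . . . . . .
    . . . . . .
    . . . . . .
    . . . . . .
T1:
  2·area = 48  (B↔C swapped to make it positive)
  edge (4, 2)→(8, 14): d=(4,12) right/bottom  bias=-1
  edge (8, 14)→(0, 2): d=(-8,-12) top-left  bias=+0
  edge (0, 2)→(4, 2): d=(4,0) top-left  bias=+0
    (0,1)@(1, 3): e=[40,4,4] → X
    (1,1)@(3, 3): e=[16,28,4] → X
    (2,1)@(5, 3): e=[-8,52,4] → .
    (0,2)@(1, 5): e=[48,-12,12] → .
    (1,2)@(3, 5): e=[24,12,12] → X
    (2,2)@(5, 5): e=[0,36,12] → .  [on edge]
    (1,3)@(3, 7): e=[32,-4,20] → .
    (2,3)@(5, 7): e=[8,20,20] → X
    (3,3)@(7, 7): e=[-16,44,20] → .
    (2,4)@(5, 9): e=[16,4,28] → X
    (3,4)@(7, 9): e=[-8,28,28] → .
    (2,5)@(5, 11): e=[24,-12,36] → .
    (3,5)@(7, 11): e=[0,12,36] → .  [on edge]
  covered (5 px):
    . . . . . .
    X X . . . .
    . X . . . .
    . . X . . .
    . . X . . .
    . . . . . .
    . . . . . .
    . . . . . .
T2:
  2·area = 60
  edge (10, 16)→(4, 2): d=(-6,-14) top-left  bias=+0
  edge (4, 2)→(10, 6): d=(6,4) right/bottom  bias=-1
  edge (10, 6)→(10, 16): d=(0,10) right/bottom  bias=-1
    (2,1)@(5, 3): e=[8,2,50] → X
    (3,1)@(7, 3): e=[36,-6,30] → .
    (2,2)@(5, 5): e=[-4,14,50] → .
    (3,2)@(7, 5): e=[24,6,30] → X
    (4,2)@(9, 5): e=[52,-2,10] → .
    (3,3)@(7, 7): e=[12,18,30] → X
    (4,3)@(9, 7): e=[40,10,10] → X
    (5,3)@(11, 7): e=[68,2,-10] → .
    (3,4)@(7, 9): e=[0,30,30] → X  [on edge]
    (5,4)@(11, 9): e=[56,14,-10] → .
    (3,5)@(7, 11): e=[-12,42,30] → .
    (4,5)@(9, 11): e=[16,34,10] → X
  covered (8 px):
    . . . . . .
    . . X . . .
    . . . X . .
    . . . X X .
    . . . X X .
    . . . . X .
    . . . . X .
    . . . . . .

Result: 14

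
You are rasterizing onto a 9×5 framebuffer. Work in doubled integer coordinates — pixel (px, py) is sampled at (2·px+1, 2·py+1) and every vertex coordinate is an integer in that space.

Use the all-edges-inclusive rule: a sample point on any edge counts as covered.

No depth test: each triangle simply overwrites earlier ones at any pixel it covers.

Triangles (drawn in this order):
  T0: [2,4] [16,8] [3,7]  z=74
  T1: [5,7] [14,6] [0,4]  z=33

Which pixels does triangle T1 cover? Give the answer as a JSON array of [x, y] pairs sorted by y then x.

T0:
  2·area = 38
  edge (2, 4)→(16, 8): d=(14,4) inclusive
  edge (16, 8)→(3, 7): d=(-13,-1) inclusive
  edge (3, 7)→(2, 4): d=(-1,-3) inclusive
    (0,0)@(1, 1): e=[-38,76,0] → ·  [on edge]
    (1,2)@(3, 5): e=[10,26,2] → █
    (2,2)@(5, 5): e=[2,28,8] → █
    (3,2)@(7, 5): e=[-6,30,14] → ·
    (1,3)@(3, 7): e=[38,0,0] → █  [on edge]
    (3,3)@(7, 7): e=[22,4,12] → █
    (4,3)@(9, 7): e=[14,6,18] → █
    (5,3)@(11, 7): e=[6,8,24] → █
    (6,3)@(13, 7): e=[-2,10,30] → ·
    (1,4)@(3, 9): e=[66,-26,-2] → ·
    (2,4)@(5, 9): e=[58,-24,4] → ·
    (3,4)@(7, 9): e=[50,-22,10] → ·
  covered (7 px):
    · · · · · · · · ·
    · · · · · · · · ·
    · █ █ · · · · · ·
    · █ █ █ █ █ · · ·
    · · · · · · · · ·
T1:
  2·area = 32  (B↔C swapped to make it positive)
  edge (5, 7)→(0, 4): d=(-5,-3) inclusive
  edge (0, 4)→(14, 6): d=(14,2) inclusive
  edge (14, 6)→(5, 7): d=(-9,1) inclusive
    (1,2)@(3, 5): e=[4,8,20] → █
    (2,2)@(5, 5): e=[10,4,18] → █
    (3,2)@(7, 5): e=[16,0,16] → █  [on edge]
    (4,2)@(9, 5): e=[22,-4,14] → ·
    (1,3)@(3, 7): e=[-6,36,2] → ·
    (2,3)@(5, 7): e=[0,32,0] → █  [on edge]
    (3,3)@(7, 7): e=[6,28,-2] → ·
    (2,4)@(5, 9): e=[-10,60,-18] → ·
  covered (4 px):
    · · · · · · · · ·
    · · · · · · · · ·
    · █ █ █ · · · · ·
    · · █ · · · · · ·
    · · · · · · · · ·

Result: [[1,2],[2,2],[3,2],[2,3]]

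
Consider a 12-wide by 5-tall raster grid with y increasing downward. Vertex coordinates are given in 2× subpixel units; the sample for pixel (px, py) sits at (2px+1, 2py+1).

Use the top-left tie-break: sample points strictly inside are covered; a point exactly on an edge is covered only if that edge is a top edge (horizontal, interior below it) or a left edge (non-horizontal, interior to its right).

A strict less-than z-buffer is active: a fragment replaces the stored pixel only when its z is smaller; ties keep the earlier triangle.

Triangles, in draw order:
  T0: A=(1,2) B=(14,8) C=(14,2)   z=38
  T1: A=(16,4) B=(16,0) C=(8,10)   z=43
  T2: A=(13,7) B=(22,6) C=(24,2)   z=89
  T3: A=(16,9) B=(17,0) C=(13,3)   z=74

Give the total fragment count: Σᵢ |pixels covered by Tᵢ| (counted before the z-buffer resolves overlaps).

T0:
  2·area = 78  (B↔C swapped to make it positive)
  edge (1, 2)→(14, 2): d=(13,0) top-left  bias=+0
  edge (14, 2)→(14, 8): d=(0,6) right/bottom  bias=-1
  edge (14, 8)→(1, 2): d=(-13,-6) top-left  bias=+0
    (2,1)@(5, 3): e=[13,54,11] → █
    (3,1)@(7, 3): e=[13,42,23] → █
    (4,1)@(9, 3): e=[13,30,35] → █
    (5,1)@(11, 3): e=[13,18,47] → █
    (6,1)@(13, 3): e=[13,6,59] → █
    (7,1)@(15, 3): e=[13,-6,71] → ·
    (2,2)@(5, 5): e=[39,54,-15] → ·
    (3,2)@(7, 5): e=[39,42,-3] → ·
    (4,2)@(9, 5): e=[39,30,9] → █
    (7,2)@(15, 5): e=[39,-6,45] → ·
    (4,3)@(9, 7): e=[65,30,-17] → ·
    (5,3)@(11, 7): e=[65,18,-5] → ·
  covered (9 px):
    · · · · · · · · · · · ·
    · · █ █ █ █ █ · · · · ·
    · · · · █ █ █ · · · · ·
    · · · · · · █ · · · · ·
    · · · · · · · · · · · ·
T1:
  2·area = 32  (B↔C swapped to make it positive)
  edge (16, 4)→(8, 10): d=(-8,6) right/bottom  bias=-1
  edge (8, 10)→(16, 0): d=(8,-10) top-left  bias=+0
  edge (16, 0)→(16, 4): d=(0,4) right/bottom  bias=-1
    (7,1)@(15, 3): e=[14,14,4] → █
    (8,1)@(17, 3): e=[2,34,-4] → ·
    (6,2)@(13, 5): e=[10,10,12] → █
    (7,2)@(15, 5): e=[-2,30,4] → ·
    (5,3)@(11, 7): e=[6,6,20] → █
    (6,3)@(13, 7): e=[-6,26,12] → ·
    (4,4)@(9, 9): e=[2,2,28] → █
    (5,4)@(11, 9): e=[-10,22,20] → ·
  covered (4 px):
    · · · · · · · · · · · ·
    · · · · · · · █ · · · ·
    · · · · · · █ · · · · ·
    · · · · · █ · · · · · ·
    · · · · █ · · · · · · ·
T2:
  2·area = 34  (B↔C swapped to make it positive)
  edge (13, 7)→(24, 2): d=(11,-5) top-left  bias=+0
  edge (24, 2)→(22, 6): d=(-2,4) right/bottom  bias=-1
  edge (22, 6)→(13, 7): d=(-9,1) right/bottom  bias=-1
    (11,1)@(23, 3): e=[6,2,26] → █
    (9,2)@(19, 5): e=[8,14,12] → █
    (10,2)@(21, 5): e=[18,6,10] → █
    (11,2)@(23, 5): e=[28,-2,8] → ·
    (6,3)@(13, 7): e=[0,34,0] → ·  [on edge]
    (9,3)@(19, 7): e=[30,10,-6] → ·
    (10,3)@(21, 7): e=[40,2,-8] → ·
  covered (3 px):
    · · · · · · · · · · · ·
    · · · · · · · · · · · █
    · · · · · · · · · █ █ ·
    · · · · · · · · · · · ·
    · · · · · · · · · · · ·
T3:
  2·area = 33  (B↔C swapped to make it positive)
  edge (16, 9)→(13, 3): d=(-3,-6) top-left  bias=+0
  edge (13, 3)→(17, 0): d=(4,-3) top-left  bias=+0
  edge (17, 0)→(16, 9): d=(-1,9) right/bottom  bias=-1
    (6,1)@(13, 3): e=[0,0,33] → █  [on edge]
    (7,1)@(15, 3): e=[12,6,15] → █
    (8,1)@(17, 3): e=[24,12,-3] → ·
    (6,2)@(13, 5): e=[-6,8,31] → ·
    (7,2)@(15, 5): e=[6,14,13] → █
    (8,2)@(17, 5): e=[18,20,-5] → ·
    (7,3)@(15, 7): e=[0,22,11] → █  [on edge]
    (8,3)@(17, 7): e=[12,28,-7] → ·
    (2,4)@(5, 9): e=[-66,0,99] → ·  [on edge]
    (7,4)@(15, 9): e=[-6,30,9] → ·
  covered (4 px):
    · · · · · · · · · · · ·
    · · · · · · █ █ · · · ·
    · · · · · · · █ · · · ·
    · · · · · · · █ · · · ·
    · · · · · · · · · · · ·

Final: 20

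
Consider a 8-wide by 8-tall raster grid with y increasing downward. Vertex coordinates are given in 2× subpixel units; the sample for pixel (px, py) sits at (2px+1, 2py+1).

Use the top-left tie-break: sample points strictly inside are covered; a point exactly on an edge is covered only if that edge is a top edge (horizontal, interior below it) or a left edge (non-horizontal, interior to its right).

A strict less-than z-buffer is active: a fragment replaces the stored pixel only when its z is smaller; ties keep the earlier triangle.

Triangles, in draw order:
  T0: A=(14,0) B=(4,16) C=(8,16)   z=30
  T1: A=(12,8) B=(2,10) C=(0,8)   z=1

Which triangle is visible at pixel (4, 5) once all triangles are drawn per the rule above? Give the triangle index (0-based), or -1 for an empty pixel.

T0:
  2·area = 64  (B↔C swapped to make it positive)
  edge (14, 0)→(8, 16): d=(-6,16) right/bottom  bias=-1
  edge (8, 16)→(4, 16): d=(-4,0) right/bottom  bias=-1
  edge (4, 16)→(14, 0): d=(10,-16) top-left  bias=+0
    (5,2)@(11, 5): e=[18,44,2] → X
    (6,2)@(13, 5): e=[-14,44,34] → .
    (5,3)@(11, 7): e=[6,36,22] → X
    (6,3)@(13, 7): e=[-26,36,54] → .
    (4,4)@(9, 9): e=[26,28,10] → X
    (5,4)@(11, 9): e=[-6,28,42] → .
    (4,5)@(9, 11): e=[14,20,30] → X
    (5,5)@(11, 11): e=[-18,20,62] → .
    (3,6)@(7, 13): e=[34,12,18] → X
    (5,6)@(11, 13): e=[-30,12,82] → .
    (2,7)@(5, 15): e=[54,4,6] → X
    (4,7)@(9, 15): e=[-10,4,70] → .
  covered (8 px):
    . . . . . . . .
    . . . . . . . .
    . . . . . X . .
    . . . . . X . .
    . . . . X . . .
    . . . . X . . .
    . . . X X . . .
    . . X X . . . .
T1:
  2·area = 24
  edge (12, 8)→(2, 10): d=(-10,2) right/bottom  bias=-1
  edge (2, 10)→(0, 8): d=(-2,-2) top-left  bias=+0
  edge (0, 8)→(12, 8): d=(12,0) top-left  bias=+0
    (0,4)@(1, 9): e=[12,0,12] → X  [on edge]
    (1,4)@(3, 9): e=[8,4,12] → X
    (2,4)@(5, 9): e=[4,8,12] → X
    (3,4)@(7, 9): e=[0,12,12] → .  [on edge]
    (0,5)@(1, 11): e=[-8,-4,36] → .
    (1,5)@(3, 11): e=[-12,0,36] → .  [on edge]
    (2,5)@(5, 11): e=[-16,4,36] → .
    (2,6)@(5, 13): e=[-36,0,60] → .  [on edge]
    (3,7)@(7, 15): e=[-60,0,84] → .  [on edge]
  covered (3 px):
    . . . . . . . .
    . . . . . . . .
    . . . . . . . .
    . . . . . . . .
    X X X . . . . .
    . . . . . . . .
    . . . . . . . .
    . . . . . . . .

Z-buffer (winner per pixel, '.' = empty):
  . . . . . . . .
  . . . . . . . .
  . . . . . 0 . .
  . . . . . 0 . .
  1 1 1 . 0 . . .
  . . . . 0 . . .
  . . . 0 0 . . .
  . . 0 0 . . . .

Answer: 0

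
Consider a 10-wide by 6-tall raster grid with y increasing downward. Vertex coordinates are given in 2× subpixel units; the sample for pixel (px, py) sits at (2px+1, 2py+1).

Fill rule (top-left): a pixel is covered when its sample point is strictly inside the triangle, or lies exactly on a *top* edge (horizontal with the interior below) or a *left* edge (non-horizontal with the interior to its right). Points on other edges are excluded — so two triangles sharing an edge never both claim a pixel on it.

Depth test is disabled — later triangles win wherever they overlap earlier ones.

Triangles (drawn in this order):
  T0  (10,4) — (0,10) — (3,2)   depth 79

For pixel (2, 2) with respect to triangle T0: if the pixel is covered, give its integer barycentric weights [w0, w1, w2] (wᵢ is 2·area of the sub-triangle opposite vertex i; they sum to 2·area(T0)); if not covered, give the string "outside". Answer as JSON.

T0:
  2·area = 62
  edge (10, 4)→(0, 10): d=(-10,6) right/bottom  bias=-1
  edge (0, 10)→(3, 2): d=(3,-8) top-left  bias=+0
  edge (3, 2)→(10, 4): d=(7,2) right/bottom  bias=-1
    (7,0)@(15, 1): e=[0,93,-31] → ·  [on edge]
    (1,1)@(3, 3): e=[52,3,7] → █
    (2,1)@(5, 3): e=[40,19,3] → █
    (3,1)@(7, 3): e=[28,35,-1] → ·
    (1,2)@(3, 5): e=[32,9,21] → █
    (3,2)@(7, 5): e=[8,41,13] → █
    (4,2)@(9, 5): e=[-4,57,9] → ·
    (1,3)@(3, 7): e=[12,15,35] → █
    (2,3)@(5, 7): e=[0,31,31] → ·  [on edge]
    (3,3)@(7, 7): e=[-12,47,27] → ·
    (0,4)@(1, 9): e=[4,5,53] → █
    (1,4)@(3, 9): e=[-8,21,49] → ·
  covered (7 px):
    · · · · · · · · · ·
    · █ █ · · · · · · ·
    · █ █ █ · · · · · ·
    · █ · · · · · · · ·
    █ · · · · · · · · ·
    · · · · · · · · · ·

Result: [25,17,20]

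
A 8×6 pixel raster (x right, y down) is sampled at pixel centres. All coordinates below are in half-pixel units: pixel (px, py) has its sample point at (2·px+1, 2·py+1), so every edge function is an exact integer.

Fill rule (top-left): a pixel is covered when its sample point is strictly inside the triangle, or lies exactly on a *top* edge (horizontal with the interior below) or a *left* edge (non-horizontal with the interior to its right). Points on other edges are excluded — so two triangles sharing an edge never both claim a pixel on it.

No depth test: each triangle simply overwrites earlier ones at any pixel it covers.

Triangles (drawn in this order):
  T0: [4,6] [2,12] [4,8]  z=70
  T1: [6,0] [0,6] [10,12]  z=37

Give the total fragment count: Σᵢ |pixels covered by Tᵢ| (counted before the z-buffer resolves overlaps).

T0:
  2·area = 4  (B↔C swapped to make it positive)
  edge (4, 6)→(4, 8): d=(0,2) right/bottom  bias=-1
  edge (4, 8)→(2, 12): d=(-2,4) right/bottom  bias=-1
  edge (2, 12)→(4, 6): d=(2,-6) top-left  bias=+0
    (2,1)@(5, 3): e=[-2,6,0] → ·  [on edge]
    (1,4)@(3, 9): e=[2,2,0] → █  [on edge]
    (2,4)@(5, 9): e=[-2,-6,12] → ·
    (1,5)@(3, 11): e=[2,-2,4] → ·
  covered (1 px):
    · · · · · · · ·
    · · · · · · · ·
    · · · · · · · ·
    · · · · · · · ·
    · █ · · · · · ·
    · · · · · · · ·
T1:
  2·area = 96  (B↔C swapped to make it positive)
  edge (6, 0)→(10, 12): d=(4,12) right/bottom  bias=-1
  edge (10, 12)→(0, 6): d=(-10,-6) top-left  bias=+0
  edge (0, 6)→(6, 0): d=(6,-6) top-left  bias=+0
    (2,0)@(5, 1): e=[16,80,0] → █  [on edge]
    (3,0)@(7, 1): e=[-8,92,12] → ·
    (1,1)@(3, 3): e=[48,48,0] → █  [on edge]
    (3,1)@(7, 3): e=[0,72,24] → ·  [on edge]
    (0,2)@(1, 5): e=[80,16,0] → █  [on edge]
    (3,2)@(7, 5): e=[8,52,36] → █
    (4,2)@(9, 5): e=[-16,64,48] → ·
    (0,3)@(1, 7): e=[88,-4,12] → ·
    (1,3)@(3, 7): e=[64,8,24] → █
    (4,3)@(9, 7): e=[-8,44,60] → ·
    (1,4)@(3, 9): e=[72,-12,36] → ·
    (2,4)@(5, 9): e=[48,0,48] → █  [on edge]
    (4,4)@(9, 9): e=[0,24,72] → ·  [on edge]
  covered (13 px):
    · · █ · · · · ·
    · █ █ · · · · ·
    █ █ █ █ · · · ·
    · █ █ █ · · · ·
    · · █ █ · · · ·
    · · · · █ · · ·

Final: 14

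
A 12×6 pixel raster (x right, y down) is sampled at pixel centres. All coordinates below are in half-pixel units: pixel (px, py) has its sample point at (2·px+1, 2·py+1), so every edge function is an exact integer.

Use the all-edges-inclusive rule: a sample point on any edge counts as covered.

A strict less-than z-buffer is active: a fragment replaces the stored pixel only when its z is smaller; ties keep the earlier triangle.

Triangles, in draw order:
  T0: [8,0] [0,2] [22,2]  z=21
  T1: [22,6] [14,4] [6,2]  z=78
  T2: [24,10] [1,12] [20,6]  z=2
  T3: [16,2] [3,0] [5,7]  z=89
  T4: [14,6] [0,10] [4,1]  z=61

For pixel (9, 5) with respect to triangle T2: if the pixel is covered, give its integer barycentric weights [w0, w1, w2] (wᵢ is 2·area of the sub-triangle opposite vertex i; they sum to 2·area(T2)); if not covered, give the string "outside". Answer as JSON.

T0:
  2·area = 44  (B↔C swapped to make it positive)
  edge (8, 0)→(22, 2): d=(14,2) inclusive
  edge (22, 2)→(0, 2): d=(-22,0) inclusive
  edge (0, 2)→(8, 0): d=(8,-2) inclusive
    (2,0)@(5, 1): e=[20,22,2] → █
    (3,0)@(7, 1): e=[16,22,6] → █
    (4,0)@(9, 1): e=[12,22,10] → █
    (5,0)@(11, 1): e=[8,22,14] → █
    (6,0)@(13, 1): e=[4,22,18] → █
    (7,0)@(15, 1): e=[0,22,22] → █  [on edge]
    (8,0)@(17, 1): e=[-4,22,26] → ·
    (2,1)@(5, 3): e=[48,-22,18] → ·
    (3,1)@(7, 3): e=[44,-22,22] → ·
    (4,1)@(9, 3): e=[40,-22,26] → ·
    (5,1)@(11, 3): e=[36,-22,30] → ·
    (6,1)@(13, 3): e=[32,-22,34] → ·
  covered (6 px):
    · · █ █ █ █ █ █ · · · ·
    · · · · · · · · · · · ·
    · · · · · · · · · · · ·
    · · · · · · · · · · · ·
    · · · · · · · · · · · ·
    · · · · · · · · · · · ·
T1:
  degenerate (2·area = 0) — covers nothing
T2:
  2·area = 100
  edge (24, 10)→(1, 12): d=(-23,2) inclusive
  edge (1, 12)→(20, 6): d=(19,-6) inclusive
  edge (20, 6)→(24, 10): d=(4,4) inclusive
    (7,0)@(15, 1): e=[225,-125,0] → ·  [on edge]
    (8,1)@(17, 3): e=[175,-75,0] → ·  [on edge]
    (9,2)@(19, 5): e=[125,-25,0] → ·  [on edge]
    (8,3)@(17, 7): e=[83,1,16] → █
    (9,3)@(19, 7): e=[79,13,8] → █
    (10,3)@(21, 7): e=[75,25,0] → █  [on edge]
    (11,3)@(23, 7): e=[71,37,-8] → ·
    (5,4)@(11, 9): e=[49,3,48] → █
    (6,4)@(13, 9): e=[45,15,40] → █
    (7,4)@(15, 9): e=[41,27,32] → █
    (11,4)@(23, 9): e=[25,75,0] → █  [on edge]
    (2,5)@(5, 11): e=[15,5,80] → █
  covered (14 px):
    · · · · · · · · · · · ·
    · · · · · · · · · · · ·
    · · · · · · · · · · · ·
    · · · · · · · · █ █ █ ·
    · · · · · █ █ █ █ █ █ █
    · · █ █ █ █ · · · · · ·
T3:
  2·area = 87  (B↔C swapped to make it positive)
  edge (16, 2)→(5, 7): d=(-11,5) inclusive
  edge (5, 7)→(3, 0): d=(-2,-7) inclusive
  edge (3, 0)→(16, 2): d=(13,2) inclusive
    (2,0)@(5, 1): e=[66,12,9] → █
    (3,0)@(7, 1): e=[56,26,5] → █
    (4,0)@(9, 1): e=[46,40,1] → █
    (5,0)@(11, 1): e=[36,54,-3] → ·
    (2,1)@(5, 3): e=[44,8,35] → █
    (5,1)@(11, 3): e=[14,50,23] → █
    (6,1)@(13, 3): e=[4,64,19] → █
    (7,1)@(15, 3): e=[-6,78,15] → ·
    (2,2)@(5, 5): e=[22,4,61] → █
    (5,2)@(11, 5): e=[-8,46,49] → ·
    (6,2)@(13, 5): e=[-18,60,45] → ·
    (2,3)@(5, 7): e=[0,0,87] → █  [on edge]
  covered (12 px):
    · · █ █ █ · · · · · · ·
    · · █ █ █ █ █ · · · · ·
    · · █ █ █ · · · · · · ·
    · · █ · · · · · · · · ·
    · · · · · · · · · · · ·
    · · · · · · · · · · · ·
T4:
  2·area = 110
  edge (14, 6)→(0, 10): d=(-14,4) inclusive
  edge (0, 10)→(4, 1): d=(4,-9) inclusive
  edge (4, 1)→(14, 6): d=(10,5) inclusive
    (2,1)@(5, 3): e=[78,17,15] → █
    (3,1)@(7, 3): e=[70,35,5] → █
    (4,1)@(9, 3): e=[62,53,-5] → ·
    (1,2)@(3, 5): e=[58,7,45] → █
    (4,2)@(9, 5): e=[34,61,15] → █
    (5,2)@(11, 5): e=[26,79,5] → █
    (6,2)@(13, 5): e=[18,97,-5] → ·
    (1,3)@(3, 7): e=[30,15,65] → █
    (5,3)@(11, 7): e=[-2,87,25] → ·
    (0,4)@(1, 9): e=[10,5,95] → █
    (2,4)@(5, 9): e=[-6,41,75] → ·
    (3,4)@(7, 9): e=[-14,59,65] → ·
  covered (13 px):
    · · · · · · · · · · · ·
    · · █ █ · · · · · · · ·
    · █ █ █ █ █ · · · · · ·
    · █ █ █ █ · · · · · · ·
    █ █ · · · · · · · · · ·
    · · · · · · · · · · · ·

Result: "outside"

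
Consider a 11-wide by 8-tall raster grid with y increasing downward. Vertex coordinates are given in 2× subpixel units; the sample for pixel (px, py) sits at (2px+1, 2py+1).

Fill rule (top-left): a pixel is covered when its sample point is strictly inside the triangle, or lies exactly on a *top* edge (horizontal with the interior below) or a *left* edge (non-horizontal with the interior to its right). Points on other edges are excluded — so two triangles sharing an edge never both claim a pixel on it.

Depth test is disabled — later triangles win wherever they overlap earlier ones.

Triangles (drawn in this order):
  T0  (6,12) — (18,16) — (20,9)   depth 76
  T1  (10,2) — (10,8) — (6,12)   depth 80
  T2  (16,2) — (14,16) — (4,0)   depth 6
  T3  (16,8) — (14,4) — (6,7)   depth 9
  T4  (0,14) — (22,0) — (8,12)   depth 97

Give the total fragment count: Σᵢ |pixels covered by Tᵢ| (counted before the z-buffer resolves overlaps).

T0:
  2·area = 92  (B↔C swapped to make it positive)
  edge (6, 12)→(20, 9): d=(14,-3) top-left  bias=+0
  edge (20, 9)→(18, 16): d=(-2,7) right/bottom  bias=-1
  edge (18, 16)→(6, 12): d=(-12,-4) top-left  bias=+0
    (1,5)@(3, 11): e=[-23,115,0] → .  [on edge]
    (5,5)@(11, 11): e=[1,59,32] → X
    (6,5)@(13, 11): e=[7,45,40] → X
    (7,5)@(15, 11): e=[13,31,48] → X
    (8,5)@(17, 11): e=[19,17,56] → X
    (9,5)@(19, 11): e=[25,3,64] → X
    (10,5)@(21, 11): e=[31,-11,72] → .
    (4,6)@(9, 13): e=[23,69,0] → X  [on edge]
    (9,6)@(19, 13): e=[53,-1,40] → .
    (4,7)@(9, 15): e=[51,65,-24] → .
    (5,7)@(11, 15): e=[57,51,-16] → .
    (6,7)@(13, 15): e=[63,37,-8] → .
    (7,7)@(15, 15): e=[69,23,0] → X  [on edge]
  covered (12 px):
    . . . . . . . . . . .
    . . . . . . . . . . .
    . . . . . . . . . . .
    . . . . . . . . . . .
    . . . . . . . . . . .
    . . . . . X X X X X .
    . . . . X X X X X . .
    . . . . . . . X X . .
T1:
  2·area = 24
  edge (10, 2)→(10, 8): d=(0,6) right/bottom  bias=-1
  edge (10, 8)→(6, 12): d=(-4,4) right/bottom  bias=-1
  edge (6, 12)→(10, 2): d=(4,-10) top-left  bias=+0
    (8,0)@(17, 1): e=[-42,0,66] → .  [on edge]
    (7,1)@(15, 3): e=[-30,0,54] → .  [on edge]
    (4,2)@(9, 5): e=[6,16,2] → X
    (5,2)@(11, 5): e=[-6,8,22] → .
    (6,2)@(13, 5): e=[-18,0,42] → .  [on edge]
    (4,3)@(9, 7): e=[6,8,10] → X
    (5,3)@(11, 7): e=[-6,0,30] → .  [on edge]
    (4,4)@(9, 9): e=[6,0,18] → .  [on edge]
    (3,5)@(7, 11): e=[18,0,6] → .  [on edge]
    (2,6)@(5, 13): e=[30,0,-6] → .  [on edge]
    (1,7)@(3, 15): e=[42,0,-18] → .  [on edge]
  covered (2 px):
    . . . . . . . . . . .
    . . . . . . . . . . .
    . . . . X . . . . . .
    . . . . X . . . . . .
    . . . . . . . . . . .
    . . . . . . . . . . .
    . . . . . . . . . . .
    . . . . . . . . . . .
T2:
  2·area = 172
  edge (16, 2)→(14, 16): d=(-2,14) right/bottom  bias=-1
  edge (14, 16)→(4, 0): d=(-10,-16) top-left  bias=+0
  edge (4, 0)→(16, 2): d=(12,2) right/bottom  bias=-1
    (2,0)@(5, 1): e=[156,6,10] → X
    (3,0)@(7, 1): e=[128,38,6] → X
    (4,0)@(9, 1): e=[100,70,2] → X
    (5,0)@(11, 1): e=[72,102,-2] → .
    (2,1)@(5, 3): e=[152,-14,34] → .
    (3,1)@(7, 3): e=[124,18,30] → X
    (5,1)@(11, 3): e=[68,82,22] → X
    (6,1)@(13, 3): e=[40,114,18] → X
    (7,1)@(15, 3): e=[12,146,14] → X
    (8,1)@(17, 3): e=[-16,178,10] → .
    (3,2)@(7, 5): e=[120,-2,54] → .
    (4,2)@(9, 5): e=[92,30,50] → X
    (7,4)@(15, 9): e=[0,86,86] → .  [on edge]
  covered (21 px):
    . . X X X . . . . . .
    . . . X X X X X . . .
    . . . . X X X X . . .
    . . . . X X X X . . .
    . . . . . X X . . . .
    . . . . . X X . . . .
    . . . . . . X . . . .
    . . . . . . . . . . .
T3:
  2·area = 38  (B↔C swapped to make it positive)
  edge (16, 8)→(6, 7): d=(-10,-1) top-left  bias=+0
  edge (6, 7)→(14, 4): d=(8,-3) top-left  bias=+0
  edge (14, 4)→(16, 8): d=(2,4) right/bottom  bias=-1
    (6,2)@(13, 5): e=[27,5,6] → X
    (7,2)@(15, 5): e=[29,11,-2] → .
    (3,3)@(7, 7): e=[1,3,34] → X
    (4,3)@(9, 7): e=[3,9,26] → X
    (5,3)@(11, 7): e=[5,15,18] → X
    (7,3)@(15, 7): e=[9,27,2] → X
    (8,3)@(17, 7): e=[11,33,-6] → .
    (3,4)@(7, 9): e=[-19,19,38] → .
    (4,4)@(9, 9): e=[-17,25,30] → .
    (5,4)@(11, 9): e=[-15,31,22] → .
    (6,4)@(13, 9): e=[-13,37,14] → .
    (7,4)@(15, 9): e=[-11,43,6] → .
  covered (6 px):
    . . . . . . . . . . .
    . . . . . . . . . . .
    . . . . . . X . . . .
    . . . X X X X X . . .
    . . . . . . . . . . .
    . . . . . . . . . . .
    . . . . . . . . . . .
    . . . . . . . . . . .
T4:
  2·area = 68
  edge (0, 14)→(22, 0): d=(22,-14) top-left  bias=+0
  edge (22, 0)→(8, 12): d=(-14,12) right/bottom  bias=-1
  edge (8, 12)→(0, 14): d=(-8,2) right/bottom  bias=-1
    (7,2)@(15, 5): e=[12,14,42] → X
    (8,2)@(17, 5): e=[40,-10,38] → .
    (5,3)@(11, 7): e=[0,34,34] → X  [on edge]
    (6,3)@(13, 7): e=[28,10,30] → X
    (7,3)@(15, 7): e=[56,-14,26] → .
    (4,4)@(9, 9): e=[16,30,22] → X
    (6,4)@(13, 9): e=[72,-18,14] → .
    (2,5)@(5, 11): e=[4,50,14] → X
    (3,5)@(7, 11): e=[32,26,10] → X
    (5,5)@(11, 11): e=[88,-22,2] → .
    (1,6)@(3, 13): e=[20,46,2] → X
    (2,6)@(5, 13): e=[48,22,-2] → .
  covered (9 px):
    . . . . . . . . . . .
    . . . . . . . . . . .
    . . . . . . . X . . .
    . . . . . X X . . . .
    . . . . X X . . . . .
    . . X X X . . . . . .
    . X . . . . . . . . .
    . . . . . . . . . . .

Answer: 50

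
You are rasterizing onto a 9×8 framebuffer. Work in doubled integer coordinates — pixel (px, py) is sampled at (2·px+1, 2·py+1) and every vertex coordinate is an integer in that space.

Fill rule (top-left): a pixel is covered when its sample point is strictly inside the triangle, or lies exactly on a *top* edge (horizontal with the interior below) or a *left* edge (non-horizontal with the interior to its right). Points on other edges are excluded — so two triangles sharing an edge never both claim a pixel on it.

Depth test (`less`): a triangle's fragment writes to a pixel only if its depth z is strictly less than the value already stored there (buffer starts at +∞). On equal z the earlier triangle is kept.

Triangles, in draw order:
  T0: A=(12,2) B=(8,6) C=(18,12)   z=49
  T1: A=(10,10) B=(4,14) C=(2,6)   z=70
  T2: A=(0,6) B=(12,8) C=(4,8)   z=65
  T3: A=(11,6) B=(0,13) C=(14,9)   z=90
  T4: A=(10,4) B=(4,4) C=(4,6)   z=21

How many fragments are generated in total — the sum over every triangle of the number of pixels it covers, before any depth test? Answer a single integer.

T0:
  2·area = 64  (B↔C swapped to make it positive)
  edge (12, 2)→(18, 12): d=(6,10) right/bottom  bias=-1
  edge (18, 12)→(8, 6): d=(-10,-6) top-left  bias=+0
  edge (8, 6)→(12, 2): d=(4,-4) top-left  bias=+0
    (6,0)@(13, 1): e=[-16,80,0] → ·  [on edge]
    (1,1)@(3, 3): e=[96,0,-32] → ·  [on edge]
    (5,1)@(11, 3): e=[16,48,0] → █  [on edge]
    (6,1)@(13, 3): e=[-4,60,8] → ·
    (4,2)@(9, 5): e=[48,16,0] → █  [on edge]
    (6,2)@(13, 5): e=[8,40,16] → █
    (7,2)@(15, 5): e=[-12,52,24] → ·
    (3,3)@(7, 7): e=[80,-16,0] → ·  [on edge]
    (4,3)@(9, 7): e=[60,-4,8] → ·
    (5,3)@(11, 7): e=[40,8,16] → █
    (7,3)@(15, 7): e=[0,32,32] → ·  [on edge]
    (2,4)@(5, 9): e=[112,-48,0] → ·  [on edge]
    (6,4)@(13, 9): e=[32,0,32] → █  [on edge]
    (1,5)@(3, 11): e=[144,-80,0] → ·  [on edge]
    (0,6)@(1, 13): e=[176,-112,0] → ·  [on edge]
  covered (9 px):
    · · · · · · · · ·
    · · · · · █ · · ·
    · · · · █ █ █ · ·
    · · · · · █ █ · ·
    · · · · · · █ █ ·
    · · · · · · · · █
    · · · · · · · · ·
    · · · · · · · · ·
T1:
  2·area = 56
  edge (10, 10)→(4, 14): d=(-6,4) right/bottom  bias=-1
  edge (4, 14)→(2, 6): d=(-2,-8) top-left  bias=+0
  edge (2, 6)→(10, 10): d=(8,4) right/bottom  bias=-1
    (1,3)@(3, 7): e=[46,6,4] → █
    (2,3)@(5, 7): e=[38,22,-4] → ·
    (1,4)@(3, 9): e=[34,2,20] → █
    (2,4)@(5, 9): e=[26,18,12] → █
    (3,4)@(7, 9): e=[18,34,4] → █
    (4,4)@(9, 9): e=[10,50,-4] → ·
    (1,5)@(3, 11): e=[22,-2,36] → ·
    (2,5)@(5, 11): e=[14,14,28] → █
    (4,5)@(9, 11): e=[-2,46,12] → ·
    (2,6)@(5, 13): e=[2,10,44] → █
    (3,6)@(7, 13): e=[-6,26,36] → ·
    (2,7)@(5, 15): e=[-10,6,60] → ·
  covered (7 px):
    · · · · · · · · ·
    · · · · · · · · ·
    · · · · · · · · ·
    · █ · · · · · · ·
    · █ █ █ · · · · ·
    · · █ █ · · · · ·
    · · █ · · · · · ·
    · · · · · · · · ·
T2:
  2·area = 16
  edge (0, 6)→(12, 8): d=(12,2) right/bottom  bias=-1
  edge (12, 8)→(4, 8): d=(-8,0) right/bottom  bias=-1
  edge (4, 8)→(0, 6): d=(-4,-2) top-left  bias=+0
    (1,3)@(3, 7): e=[6,8,2] → █
    (2,3)@(5, 7): e=[2,8,6] → █
    (3,3)@(7, 7): e=[-2,8,10] → ·
    (1,4)@(3, 9): e=[30,-8,-6] → ·
    (2,4)@(5, 9): e=[26,-8,-2] → ·
  covered (2 px):
    · · · · · · · · ·
    · · · · · · · · ·
    · · · · · · · · ·
    · █ █ · · · · · ·
    · · · · · · · · ·
    · · · · · · · · ·
    · · · · · · · · ·
    · · · · · · · · ·
T3:
  2·area = 54  (B↔C swapped to make it positive)
  edge (11, 6)→(14, 9): d=(3,3) right/bottom  bias=-1
  edge (14, 9)→(0, 13): d=(-14,4) right/bottom  bias=-1
  edge (0, 13)→(11, 6): d=(11,-7) top-left  bias=+0
    (5,3)@(11, 7): e=[3,40,11] → █
    (6,3)@(13, 7): e=[-3,32,25] → ·
    (3,4)@(7, 9): e=[21,28,5] → █
    (4,4)@(9, 9): e=[15,20,19] → █
    (6,4)@(13, 9): e=[3,4,47] → █
    (7,4)@(15, 9): e=[-3,-4,61] → ·
    (2,5)@(5, 11): e=[33,8,13] → █
    (3,5)@(7, 11): e=[27,0,27] → ·  [on edge]
    (4,5)@(9, 11): e=[21,-8,41] → ·
    (5,5)@(11, 11): e=[15,-16,55] → ·
    (6,5)@(13, 11): e=[9,-24,69] → ·
    (2,6)@(5, 13): e=[39,-20,35] → ·
  covered (6 px):
    · · · · · · · · ·
    · · · · · · · · ·
    · · · · · · · · ·
    · · · · · █ · · ·
    · · · █ █ █ █ · ·
    · · █ · · · · · ·
    · · · · · · · · ·
    · · · · · · · · ·
T4:
  2·area = 12  (B↔C swapped to make it positive)
  edge (10, 4)→(4, 6): d=(-6,2) right/bottom  bias=-1
  edge (4, 6)→(4, 4): d=(0,-2) top-left  bias=+0
  edge (4, 4)→(10, 4): d=(6,0) top-left  bias=+0
    (6,1)@(13, 3): e=[0,18,-6] → ·  [on edge]
    (2,2)@(5, 5): e=[4,2,6] → █
    (3,2)@(7, 5): e=[0,6,6] → ·  [on edge]
    (0,3)@(1, 7): e=[0,-6,18] → ·  [on edge]
    (2,3)@(5, 7): e=[-8,2,18] → ·
  covered (1 px):
    · · · · · · · · ·
    · · · · · · · · ·
    · · █ · · · · · ·
    · · · · · · · · ·
    · · · · · · · · ·
    · · · · · · · · ·
    · · · · · · · · ·
    · · · · · · · · ·

Answer: 25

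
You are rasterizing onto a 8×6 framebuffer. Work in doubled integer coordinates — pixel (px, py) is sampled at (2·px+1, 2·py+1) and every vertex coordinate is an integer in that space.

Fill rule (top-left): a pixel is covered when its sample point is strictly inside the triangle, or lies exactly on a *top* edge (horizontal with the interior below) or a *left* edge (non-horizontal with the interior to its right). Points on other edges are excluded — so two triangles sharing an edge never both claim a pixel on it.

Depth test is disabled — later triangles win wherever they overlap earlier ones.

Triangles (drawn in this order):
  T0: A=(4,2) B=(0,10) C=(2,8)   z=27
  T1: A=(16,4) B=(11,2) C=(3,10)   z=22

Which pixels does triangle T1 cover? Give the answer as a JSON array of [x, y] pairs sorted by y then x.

T0:
  2·area = 8  (B↔C swapped to make it positive)
  edge (4, 2)→(2, 8): d=(-2,6) right/bottom  bias=-1
  edge (2, 8)→(0, 10): d=(-2,2) right/bottom  bias=-1
  edge (0, 10)→(4, 2): d=(4,-8) top-left  bias=+0
    (4,0)@(9, 1): e=[-28,0,36] → ·  [on edge]
    (3,1)@(7, 3): e=[-20,0,28] → ·  [on edge]
    (1,2)@(3, 5): e=[0,4,4] → ·  [on edge]
    (2,2)@(5, 5): e=[-12,0,20] → ·  [on edge]
    (1,3)@(3, 7): e=[-4,0,12] → ·  [on edge]
    (0,4)@(1, 9): e=[4,0,4] → ·  [on edge]
    (0,5)@(1, 11): e=[0,-4,12] → ·  [on edge]
  covered (0 px):
    · · · · · · · ·
    · · · · · · · ·
    · · · · · · · ·
    · · · · · · · ·
    · · · · · · · ·
    · · · · · · · ·
T1:
  2·area = 56  (B↔C swapped to make it positive)
  edge (16, 4)→(3, 10): d=(-13,6) right/bottom  bias=-1
  edge (3, 10)→(11, 2): d=(8,-8) top-left  bias=+0
  edge (11, 2)→(16, 4): d=(5,2) right/bottom  bias=-1
    (5,1)@(11, 3): e=[43,8,5] → █
    (6,1)@(13, 3): e=[31,24,1] → █
    (7,1)@(15, 3): e=[19,40,-3] → ·
    (4,2)@(9, 5): e=[29,8,19] → █
    (7,2)@(15, 5): e=[-7,56,7] → ·
    (3,3)@(7, 7): e=[15,8,33] → █
    (5,3)@(11, 7): e=[-9,40,25] → ·
    (6,3)@(13, 7): e=[-21,56,21] → ·
    (2,4)@(5, 9): e=[1,8,47] → █
    (3,4)@(7, 9): e=[-11,24,43] → ·
    (4,4)@(9, 9): e=[-23,40,39] → ·
    (2,5)@(5, 11): e=[-25,24,57] → ·
  covered (8 px):
    · · · · · · · ·
    · · · · · █ █ ·
    · · · · █ █ █ ·
    · · · █ █ · · ·
    · · █ · · · · ·
    · · · · · · · ·

Final: [[5,1],[6,1],[4,2],[5,2],[6,2],[3,3],[4,3],[2,4]]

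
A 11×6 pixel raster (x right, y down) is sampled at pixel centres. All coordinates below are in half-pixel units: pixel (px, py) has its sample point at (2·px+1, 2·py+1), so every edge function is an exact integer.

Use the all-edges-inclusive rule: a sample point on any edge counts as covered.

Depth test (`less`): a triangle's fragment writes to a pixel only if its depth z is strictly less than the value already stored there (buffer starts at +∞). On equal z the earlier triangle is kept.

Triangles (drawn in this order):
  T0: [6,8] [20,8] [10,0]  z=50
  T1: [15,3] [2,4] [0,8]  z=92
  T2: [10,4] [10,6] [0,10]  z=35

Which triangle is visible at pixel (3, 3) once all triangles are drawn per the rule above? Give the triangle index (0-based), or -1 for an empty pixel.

T0:
  2·area = 112  (B↔C swapped to make it positive)
  edge (6, 8)→(10, 0): d=(4,-8) inclusive
  edge (10, 0)→(20, 8): d=(10,8) inclusive
  edge (20, 8)→(6, 8): d=(-14,0) inclusive
    (5,0)@(11, 1): e=[12,2,98] → X
    (6,0)@(13, 1): e=[28,-14,98] → .
    (4,1)@(9, 3): e=[4,38,70] → X
    (6,1)@(13, 3): e=[36,6,70] → X
    (7,1)@(15, 3): e=[52,-10,70] → .
    (4,2)@(9, 5): e=[12,58,42] → X
    (7,2)@(15, 5): e=[60,10,42] → X
    (8,2)@(17, 5): e=[76,-6,42] → .
    (3,3)@(7, 7): e=[4,94,14] → X
    (8,3)@(17, 7): e=[84,14,14] → X
    (9,3)@(19, 7): e=[100,-2,14] → .
    (3,4)@(7, 9): e=[12,114,-14] → .
  covered (14 px):
    . . . . . X . . . . .
    . . . . X X X . . . .
    . . . . X X X X . . .
    . . . X X X X X X . .
    . . . . . . . . . . .
    . . . . . . . . . . .
T1:
  2·area = 50  (B↔C swapped to make it positive)
  edge (15, 3)→(0, 8): d=(-15,5) inclusive
  edge (0, 8)→(2, 4): d=(2,-4) inclusive
  edge (2, 4)→(15, 3): d=(13,-1) inclusive
    (10,0)@(21, 1): e=[0,70,-20] → .  [on edge]
    (7,1)@(15, 3): e=[0,50,0] → X  [on edge]
    (8,1)@(17, 3): e=[-10,58,2] → .
    (1,2)@(3, 5): e=[30,6,14] → X
    (2,2)@(5, 5): e=[20,14,16] → X
    (3,2)@(7, 5): e=[10,22,18] → X
    (4,2)@(9, 5): e=[0,30,20] → X  [on edge]
    (5,2)@(11, 5): e=[-10,38,22] → .
    (7,2)@(15, 5): e=[-30,54,26] → .
    (0,3)@(1, 7): e=[10,2,38] → X
    (1,3)@(3, 7): e=[0,10,40] → X  [on edge]
    (2,3)@(5, 7): e=[-10,18,42] → .
  covered (7 px):
    . . . . . . . . . . .
    . . . . . . . X . . .
    . X X X X . . . . . .
    X X . . . . . . . . .
    . . . . . . . . . . .
    . . . . . . . . . . .
T2:
  2·area = 20
  edge (10, 4)→(10, 6): d=(0,2) inclusive
  edge (10, 6)→(0, 10): d=(-10,4) inclusive
  edge (0, 10)→(10, 4): d=(10,-6) inclusive
    (7,0)@(15, 1): e=[-10,30,0] → .  [on edge]
    (4,2)@(9, 5): e=[2,14,4] → X
    (5,2)@(11, 5): e=[-2,6,16] → .
    (2,3)@(5, 7): e=[10,10,0] → X  [on edge]
    (3,3)@(7, 7): e=[6,2,12] → X
    (4,3)@(9, 7): e=[2,-6,24] → .
    (2,4)@(5, 9): e=[10,-10,20] → .
    (3,4)@(7, 9): e=[6,-18,32] → .
  covered (3 px):
    . . . . . . . . . . .
    . . . . . . . . . . .
    . . . . X . . . . . .
    . . X X . . . . . . .
    . . . . . . . . . . .
    . . . . . . . . . . .

Z-buffer (winner per pixel, '.' = empty):
  . . . . . 0 . . . . .
  . . . . 0 0 0 1 . . .
  . 1 1 1 2 0 0 0 . . .
  1 1 2 2 0 0 0 0 0 . .
  . . . . . . . . . . .
  . . . . . . . . . . .

Result: 2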